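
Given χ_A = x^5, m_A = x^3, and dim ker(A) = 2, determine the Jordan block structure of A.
Jordan blocks: (0, 3), (0, 2)

λ = 0: algebraic multiplicity 5 (exponent in χ_A), largest block size 3 (exponent in m_A), 2 blocks (geometric multiplicity). These force block sizes [3, 2].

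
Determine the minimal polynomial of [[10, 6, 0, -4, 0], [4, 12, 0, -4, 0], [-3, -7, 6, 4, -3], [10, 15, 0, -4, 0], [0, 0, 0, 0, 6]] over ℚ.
m_A(x) = (x - 6)^2

The characteristic polynomial factors as (x - 6)^5. The minimal polynomial is ∏(x - λ)^{k_λ} where k_λ is the size of the largest Jordan block at λ.

For λ = 6: rank(A - 6I) = 2, and the largest Jordan block has size 2 (the smallest k with rank((A - 6I)^k) = rank((A - 6I)^(k+1))).

So m_A(x) = (x - 6)^2.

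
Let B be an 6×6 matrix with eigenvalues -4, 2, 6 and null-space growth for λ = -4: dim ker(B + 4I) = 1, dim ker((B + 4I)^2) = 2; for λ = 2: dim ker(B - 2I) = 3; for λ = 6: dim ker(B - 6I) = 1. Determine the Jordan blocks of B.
Jordan blocks: (-4, 2), (2, 1), (2, 1), (2, 1), (6, 1)

λ = -4: successive nullity increments [1, 1] count blocks of size ≥ k; block sizes are [2].
λ = 2: successive nullity increments [3] count blocks of size ≥ k; block sizes are [1, 1, 1].
λ = 6: successive nullity increments [1] count blocks of size ≥ k; block sizes are [1].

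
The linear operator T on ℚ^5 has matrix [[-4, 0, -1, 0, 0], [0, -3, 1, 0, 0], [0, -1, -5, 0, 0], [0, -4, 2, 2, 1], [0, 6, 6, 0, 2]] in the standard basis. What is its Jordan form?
The characteristic polynomial is det(xI - A) = (x - 2)^2(x + 4)^3, so the eigenvalues are -4 (algebraic multiplicity 3), 2 (algebraic multiplicity 2).

For λ = -4: rank(A + 4I) = 4, rank((A + 4I)^2) = 3, rank((A + 4I)^3) = 2. The eigenspace has dimension 5 - 4 = 1, so there is 1 Jordan block; the rank sequence gives block sizes [3].

For λ = 2: rank(A - 2I) = 4, rank((A - 2I)^2) = 3. The eigenspace has dimension 5 - 4 = 1, so there is 1 Jordan block; the rank sequence gives block sizes [2].

Assembling the blocks gives the Jordan form J above.

J = [[-4, 1, 0, 0, 0], [0, -4, 1, 0, 0], [0, 0, -4, 0, 0], [0, 0, 0, 2, 1], [0, 0, 0, 0, 2]]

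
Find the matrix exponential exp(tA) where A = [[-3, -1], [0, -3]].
e^{tA} = [[e^{-3*t}, -t*e^{-3*t}], [0, e^{-3*t}]]

A has Jordan form J = [[-3, 1], [0, -3]] with A = PJP^{-1}, so e^{tA} = P e^{tJ} P^{-1}.

For a Jordan block J_k(λ), e^{tJ_k(λ)} = e^{λt} · (I + tN + t^2 N^2/2! + ... + t^{k-1} N^{k-1}/(k-1)!) where N is the nilpotent superdiagonal part.

Assembling the blocks and conjugating back gives the entries of e^{tA} as shown above.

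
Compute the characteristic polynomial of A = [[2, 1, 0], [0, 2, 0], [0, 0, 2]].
χ_A(x) = (x - 2)^3

xI - A = [[x - 2, -1, 0], [0, x - 2, 0], [0, 0, x - 2]].

Expanding det(xI - A) along the first row:
det(xI - A) = + (x - 2)·det([[x - 2, 0], [0, x - 2]]) - (-1)·det([[0, 0], [0, x - 2]]) + (0)·det([[0, x - 2], [0, 0]]).

Evaluating gives χ_A(x) = x^3 - 6x^2 + 12x - 8 = (x - 2)^3.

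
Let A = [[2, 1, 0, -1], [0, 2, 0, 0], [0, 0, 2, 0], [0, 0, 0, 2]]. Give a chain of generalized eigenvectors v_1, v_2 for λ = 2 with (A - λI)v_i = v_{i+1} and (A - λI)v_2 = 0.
We seek v_1 ∈ ker((A - 2I)^2) \ ker(A - 2I), then set v_{i+1} = (A - 2I) v_i.

One such chain is v_1 = [[2, 1, 1, 0]]^T, v_2 = [[1, 0, 0, 0]]^T. Check: (A - 2I) v_2 = [[0, 0, 0, 0]]^T = 0.

v_1 = [[2, 1, 1, 0]]^T, v_2 = [[1, 0, 0, 0]]^T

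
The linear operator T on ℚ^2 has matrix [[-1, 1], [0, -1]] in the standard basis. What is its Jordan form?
J = [[-1, 1], [0, -1]]

The characteristic polynomial is det(xI - A) = (x + 1)^2, so the eigenvalues are -1 (algebraic multiplicity 2).

For λ = -1: rank(A + I) = 1, rank((A + I)^2) = 0. The eigenspace has dimension 2 - 1 = 1, so there is 1 Jordan block; the rank sequence gives block sizes [2].

Assembling the blocks gives the Jordan form J above.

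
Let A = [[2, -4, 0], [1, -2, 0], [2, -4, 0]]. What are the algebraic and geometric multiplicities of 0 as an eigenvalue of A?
The characteristic polynomial is x^3, so the factor x appears with exponent 3: the algebraic multiplicity is 3.

rank(A) = 1, so the eigenspace has dimension 3 - 1 = 2: the geometric multiplicity is 2.

Since 2 < 3, A is not diagonalizable.

algebraic multiplicity 3, geometric multiplicity 2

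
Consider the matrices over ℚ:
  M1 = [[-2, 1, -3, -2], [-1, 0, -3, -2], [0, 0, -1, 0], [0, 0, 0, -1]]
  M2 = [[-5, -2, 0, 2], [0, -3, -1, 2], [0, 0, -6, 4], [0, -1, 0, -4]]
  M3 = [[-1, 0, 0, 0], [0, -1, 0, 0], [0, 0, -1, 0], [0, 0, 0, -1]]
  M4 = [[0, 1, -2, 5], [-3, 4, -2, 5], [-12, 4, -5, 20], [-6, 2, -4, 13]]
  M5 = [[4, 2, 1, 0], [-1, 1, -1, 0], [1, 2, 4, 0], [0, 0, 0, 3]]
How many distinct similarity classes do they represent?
4 classes: {M1}, {M2}, {M3}, {M4, M5}

Characteristic polynomials: χ_{M1} = (x + 1)^4, χ_{M2} = (x + 4)^2(x + 5)^2, χ_{M3} = (x + 1)^4, χ_{M4} = (x - 3)^4, χ_{M5} = (x - 3)^4.

{M1}: invariant factors x + 1, x + 1, (x + 1)^2.

{M2}: invariant factors x + 5, (x + 4)^2(x + 5).

{M3}: invariant factors x + 1, x + 1, x + 1, x + 1.

{M4, M5}: invariant factors x - 3, x - 3, (x - 3)^2.

Matrices are similar if and only if their invariant-factor lists agree; the partition into similarity classes is {M1}, {M2}, {M3}, {M4, M5}.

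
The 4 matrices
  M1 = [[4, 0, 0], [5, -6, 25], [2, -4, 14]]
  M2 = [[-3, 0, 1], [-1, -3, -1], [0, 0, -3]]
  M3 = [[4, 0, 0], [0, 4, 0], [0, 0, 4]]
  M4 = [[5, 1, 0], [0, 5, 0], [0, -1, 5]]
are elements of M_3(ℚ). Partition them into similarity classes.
Characteristic polynomials: χ_{M1} = (x - 4)^3, χ_{M2} = (x + 3)^3, χ_{M3} = (x - 4)^3, χ_{M4} = (x - 5)^3.

{M1}: invariant factors x - 4, (x - 4)^2.

{M2}: invariant factors (x + 3)^3.

{M3}: invariant factors x - 4, x - 4, x - 4.

{M4}: invariant factors x - 5, (x - 5)^2.

Matrices are similar if and only if their invariant-factor lists agree; the partition into similarity classes is {M1}, {M2}, {M3}, {M4}.

4 classes: {M1}, {M2}, {M3}, {M4}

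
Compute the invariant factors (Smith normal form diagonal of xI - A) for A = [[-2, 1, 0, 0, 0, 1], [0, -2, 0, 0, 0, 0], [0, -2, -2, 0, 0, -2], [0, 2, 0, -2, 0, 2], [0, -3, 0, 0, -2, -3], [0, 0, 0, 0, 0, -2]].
The Jordan structure of A has elementary divisors (x + 2)^2, (x + 2), (x + 2), (x + 2), (x + 2). Arranging the block sizes at each eigenvalue in decreasing order and taking row products gives the invariant factors.

Invariant factors (smallest first, each dividing the next): x + 2, x + 2, x + 2, x + 2, (x + 2)^2.

Check: the last factor (x + 2)^2 is the minimal polynomial, and the product (x + 2)^6 is the characteristic polynomial.

x + 2, x + 2, x + 2, x + 2, (x + 2)^2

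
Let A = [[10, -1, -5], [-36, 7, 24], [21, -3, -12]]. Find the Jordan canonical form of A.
The characteristic polynomial is det(xI - A) = (x - 3)(x - 1)^2, so the eigenvalues are 1 (algebraic multiplicity 2), 3 (algebraic multiplicity 1).

For λ = 1: rank(A - I) = 2, rank((A - I)^2) = 1. The eigenspace has dimension 3 - 2 = 1, so there is 1 Jordan block; the rank sequence gives block sizes [2].

For λ = 3: algebraic multiplicity 1 gives one 1×1 block.

Assembling the blocks gives the Jordan form J above.

J = [[1, 1, 0], [0, 1, 0], [0, 0, 3]]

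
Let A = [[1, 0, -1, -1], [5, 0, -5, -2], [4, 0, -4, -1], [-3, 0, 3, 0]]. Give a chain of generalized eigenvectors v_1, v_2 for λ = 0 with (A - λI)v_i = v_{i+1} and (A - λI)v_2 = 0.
v_1 = [[1, -1, 1, 1]]^T, v_2 = [[-1, -2, -1, 0]]^T

We seek v_1 ∈ ker(A^2) \ ker(A), then set v_{i+1} = A v_i.

One such chain is v_1 = [[1, -1, 1, 1]]^T, v_2 = [[-1, -2, -1, 0]]^T. Check: A v_2 = [[0, 0, 0, 0]]^T = 0.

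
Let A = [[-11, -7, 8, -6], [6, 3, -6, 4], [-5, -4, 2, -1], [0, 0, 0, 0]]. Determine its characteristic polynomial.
xI - A = [[x + 11, 7, -8, 6], [-6, x - 3, 6, -4], [5, 4, x - 2, 1], [0, 0, 0, x]].

Expanding det(xI - A) along the first row:
det(xI - A) = + (x + 11)·det([[x - 3, 6, -4], [4, x - 2, 1], [0, 0, x]]) - (7)·det([[-6, 6, -4], [5, x - 2, 1], [0, 0, x]]) + (-8)·det([[-6, x - 3, -4], [5, 4, 1], [0, 0, x]]) - (6)·det([[-6, x - 3, 6], [5, 4, x - 2], [0, 0, 0]]).

Evaluating gives χ_A(x) = x^4 + 6x^3 + 9x^2 = x^2(x + 3)^2.

χ_A(x) = x^2(x + 3)^2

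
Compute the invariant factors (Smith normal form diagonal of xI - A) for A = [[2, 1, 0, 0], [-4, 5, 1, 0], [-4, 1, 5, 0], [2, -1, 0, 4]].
x - 4, (x - 4)^3

The Jordan structure of A has elementary divisors (x - 4)^3, (x - 4). Arranging the block sizes at each eigenvalue in decreasing order and taking row products gives the invariant factors.

Invariant factors (smallest first, each dividing the next): x - 4, (x - 4)^3.

Check: the last factor (x - 4)^3 is the minimal polynomial, and the product (x - 4)^4 is the characteristic polynomial.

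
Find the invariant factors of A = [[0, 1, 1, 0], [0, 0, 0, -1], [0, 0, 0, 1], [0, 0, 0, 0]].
x^2, x^2

The Jordan structure of A has elementary divisors x^2, x^2. Arranging the block sizes at each eigenvalue in decreasing order and taking row products gives the invariant factors.

Invariant factors (smallest first, each dividing the next): x^2, x^2.

Check: the last factor x^2 is the minimal polynomial, and the product x^4 is the characteristic polynomial.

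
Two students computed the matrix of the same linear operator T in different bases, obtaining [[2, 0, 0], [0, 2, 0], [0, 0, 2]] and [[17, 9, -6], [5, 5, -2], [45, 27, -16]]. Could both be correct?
No.

Both have characteristic polynomial (x - 2)^3, but the minimal polynomial of A is x - 2 while the minimal polynomial of B is (x - 2)^2. The minimal polynomial is a similarity invariant, so A and B are not similar.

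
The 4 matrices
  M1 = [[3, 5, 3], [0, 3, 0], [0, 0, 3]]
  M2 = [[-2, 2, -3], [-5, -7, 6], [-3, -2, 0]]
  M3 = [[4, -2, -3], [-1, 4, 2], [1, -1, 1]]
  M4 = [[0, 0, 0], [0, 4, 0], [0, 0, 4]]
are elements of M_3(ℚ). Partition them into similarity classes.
Characteristic polynomials: χ_{M1} = (x - 3)^3, χ_{M2} = (x + 3)^3, χ_{M3} = (x - 3)^3, χ_{M4} = x(x - 4)^2.

{M1}: invariant factors x - 3, (x - 3)^2.

{M2}: invariant factors (x + 3)^3.

{M3}: invariant factors (x - 3)^3.

{M4}: invariant factors x - 4, x(x - 4).

Matrices are similar if and only if their invariant-factor lists agree; the partition into similarity classes is {M1}, {M2}, {M3}, {M4}.

4 classes: {M1}, {M2}, {M3}, {M4}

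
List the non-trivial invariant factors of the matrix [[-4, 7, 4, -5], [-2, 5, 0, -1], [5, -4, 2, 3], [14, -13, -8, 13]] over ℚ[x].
(x - 4)^2, (x - 4)^2

The Jordan structure of A has elementary divisors (x - 4)^2, (x - 4)^2. Arranging the block sizes at each eigenvalue in decreasing order and taking row products gives the invariant factors.

Invariant factors (smallest first, each dividing the next): (x - 4)^2, (x - 4)^2.

Check: the last factor (x - 4)^2 is the minimal polynomial, and the product (x - 4)^4 is the characteristic polynomial.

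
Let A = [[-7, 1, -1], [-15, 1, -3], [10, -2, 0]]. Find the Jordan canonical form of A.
J = [[-2, 1, 0], [0, -2, 0], [0, 0, -2]]

The characteristic polynomial is det(xI - A) = (x + 2)^3, so the eigenvalues are -2 (algebraic multiplicity 3).

For λ = -2: rank(A + 2I) = 1, rank((A + 2I)^2) = 0. The eigenspace has dimension 3 - 1 = 2, so there are 2 Jordan blocks; the rank sequence gives block sizes [2, 1].

Assembling the blocks gives the Jordan form J above.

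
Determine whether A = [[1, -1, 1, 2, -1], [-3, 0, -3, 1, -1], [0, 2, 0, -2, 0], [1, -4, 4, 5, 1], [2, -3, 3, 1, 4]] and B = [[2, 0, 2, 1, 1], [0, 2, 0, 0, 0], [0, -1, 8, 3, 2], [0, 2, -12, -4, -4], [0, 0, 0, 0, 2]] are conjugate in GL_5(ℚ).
Both have characteristic polynomial (x - 2)^5, but the minimal polynomial of A is (x - 2)^3 while the minimal polynomial of B is (x - 2)^2. The minimal polynomial is a similarity invariant, so A and B are not similar.

No.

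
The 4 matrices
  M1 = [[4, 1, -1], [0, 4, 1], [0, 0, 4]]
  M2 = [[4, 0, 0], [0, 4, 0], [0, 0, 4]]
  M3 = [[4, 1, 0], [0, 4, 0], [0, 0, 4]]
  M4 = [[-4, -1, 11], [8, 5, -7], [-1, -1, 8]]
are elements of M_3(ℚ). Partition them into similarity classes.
Characteristic polynomials: χ_{M1} = (x - 4)^3, χ_{M2} = (x - 4)^3, χ_{M3} = (x - 4)^3, χ_{M4} = (x - 6)^2(x + 3).

{M1}: invariant factors (x - 4)^3.

{M2}: invariant factors x - 4, x - 4, x - 4.

{M3}: invariant factors x - 4, (x - 4)^2.

{M4}: invariant factors (x - 6)^2(x + 3).

Matrices are similar if and only if their invariant-factor lists agree; the partition into similarity classes is {M1}, {M2}, {M3}, {M4}.

4 classes: {M1}, {M2}, {M3}, {M4}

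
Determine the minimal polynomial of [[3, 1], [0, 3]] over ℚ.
m_A(x) = (x - 3)^2

The characteristic polynomial factors as (x - 3)^2. The minimal polynomial is ∏(x - λ)^{k_λ} where k_λ is the size of the largest Jordan block at λ.

For λ = 3: rank(A - 3I) = 1, and the largest Jordan block has size 2 (the smallest k with rank((A - 3I)^k) = rank((A - 3I)^(k+1))).

So m_A(x) = (x - 3)^2.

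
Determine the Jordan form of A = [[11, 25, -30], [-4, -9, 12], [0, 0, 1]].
J = [[1, 1, 0], [0, 1, 0], [0, 0, 1]]

The characteristic polynomial is det(xI - A) = (x - 1)^3, so the eigenvalues are 1 (algebraic multiplicity 3).

For λ = 1: rank(A - I) = 1, rank((A - I)^2) = 0. The eigenspace has dimension 3 - 1 = 2, so there are 2 Jordan blocks; the rank sequence gives block sizes [2, 1].

Assembling the blocks gives the Jordan form J above.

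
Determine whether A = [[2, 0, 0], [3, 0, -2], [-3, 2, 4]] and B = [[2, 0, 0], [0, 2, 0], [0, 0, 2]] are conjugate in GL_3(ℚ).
No.

Both have characteristic polynomial (x - 2)^3, but the minimal polynomial of A is (x - 2)^2 while the minimal polynomial of B is x - 2. The minimal polynomial is a similarity invariant, so A and B are not similar.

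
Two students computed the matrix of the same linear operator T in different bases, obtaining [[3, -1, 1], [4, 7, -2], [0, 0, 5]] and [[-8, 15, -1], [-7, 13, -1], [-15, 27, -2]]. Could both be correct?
No.

trace(A) = 15 but trace(B) = 3. The trace is a similarity invariant, so A and B are not similar.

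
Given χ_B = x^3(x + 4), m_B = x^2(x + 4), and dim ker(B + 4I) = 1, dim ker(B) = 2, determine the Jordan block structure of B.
Jordan blocks: (-4, 1), (0, 2), (0, 1)

λ = -4: algebraic multiplicity 1 (exponent in χ_B), largest block size 1 (exponent in m_B), 1 block (geometric multiplicity). This forces block sizes [1].
λ = 0: algebraic multiplicity 3 (exponent in χ_B), largest block size 2 (exponent in m_B), 2 blocks (geometric multiplicity). These force block sizes [2, 1].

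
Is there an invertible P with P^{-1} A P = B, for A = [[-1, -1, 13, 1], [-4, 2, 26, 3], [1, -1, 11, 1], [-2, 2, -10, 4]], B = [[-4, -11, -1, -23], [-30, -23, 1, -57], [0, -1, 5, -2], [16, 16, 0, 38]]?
Yes.

Two matrices over a field are similar if and only if they have the same invariant factors.

Both A and B have characteristic polynomial (x - 6)^3(x + 2) and minimal polynomial (x - 6)^3(x + 2). Computing further, both have invariant factors (x - 6)^3(x + 2). Hence A and B are similar.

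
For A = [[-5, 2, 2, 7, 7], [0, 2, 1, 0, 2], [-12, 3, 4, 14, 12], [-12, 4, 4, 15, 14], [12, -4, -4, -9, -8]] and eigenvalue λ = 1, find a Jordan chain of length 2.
We seek v_1 ∈ ker((A - I)^2) \ ker(A - I), then set v_{i+1} = (A - I) v_i.

One such chain is v_1 = [[1, 1, 2, 2, -2]]^T, v_2 = [[0, -1, 1, 0, 0]]^T. Check: (A - I) v_2 = [[0, 0, 0, 0, 0]]^T = 0.

v_1 = [[1, 1, 2, 2, -2]]^T, v_2 = [[0, -1, 1, 0, 0]]^T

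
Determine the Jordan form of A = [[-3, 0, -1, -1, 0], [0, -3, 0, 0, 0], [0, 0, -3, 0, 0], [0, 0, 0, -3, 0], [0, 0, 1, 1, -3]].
The characteristic polynomial is det(xI - A) = (x + 3)^5, so the eigenvalues are -3 (algebraic multiplicity 5).

For λ = -3: rank(A + 3I) = 1, rank((A + 3I)^2) = 0. The eigenspace has dimension 5 - 1 = 4, so there are 4 Jordan blocks; the rank sequence gives block sizes [2, 1, 1, 1].

Assembling the blocks gives the Jordan form J above.

J = [[-3, 1, 0, 0, 0], [0, -3, 0, 0, 0], [0, 0, -3, 0, 0], [0, 0, 0, -3, 0], [0, 0, 0, 0, -3]]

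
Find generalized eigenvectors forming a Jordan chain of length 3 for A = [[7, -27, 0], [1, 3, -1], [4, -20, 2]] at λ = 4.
v_1 = [[1, 0, 1]]^T, v_2 = [[3, 0, 2]]^T, v_3 = [[9, 1, 8]]^T

We seek v_1 ∈ ker((A - 4I)^3) \ ker((A - 4I)^2), then set v_{i+1} = (A - 4I) v_i.

One such chain is v_1 = [[1, 0, 1]]^T, v_2 = [[3, 0, 2]]^T, v_3 = [[9, 1, 8]]^T. Check: (A - 4I) v_3 = [[0, 0, 0]]^T = 0.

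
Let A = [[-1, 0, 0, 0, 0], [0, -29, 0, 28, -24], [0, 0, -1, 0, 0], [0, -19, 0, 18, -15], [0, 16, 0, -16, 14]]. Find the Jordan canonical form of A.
The characteristic polynomial is det(xI - A) = (x - 2)^2(x + 1)^3, so the eigenvalues are -1 (algebraic multiplicity 3), 2 (algebraic multiplicity 2).

For λ = -1: rank(A + I) = 2. The eigenspace has dimension 5 - 2 = 3, so there are 3 Jordan blocks; the rank sequence gives block sizes [1, 1, 1].

For λ = 2: rank(A - 2I) = 4, rank((A - 2I)^2) = 3. The eigenspace has dimension 5 - 4 = 1, so there is 1 Jordan block; the rank sequence gives block sizes [2].

Assembling the blocks gives the Jordan form J above.

J = [[-1, 0, 0, 0, 0], [0, -1, 0, 0, 0], [0, 0, -1, 0, 0], [0, 0, 0, 2, 1], [0, 0, 0, 0, 2]]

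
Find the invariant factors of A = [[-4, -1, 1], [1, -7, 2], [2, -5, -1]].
(x + 4)^3

The Jordan structure of A has elementary divisors (x + 4)^3. Arranging the block sizes at each eigenvalue in decreasing order and taking row products gives the invariant factors.

Invariant factors (smallest first, each dividing the next): (x + 4)^3.

Check: the last factor (x + 4)^3 is the minimal polynomial, and the product (x + 4)^3 is the characteristic polynomial.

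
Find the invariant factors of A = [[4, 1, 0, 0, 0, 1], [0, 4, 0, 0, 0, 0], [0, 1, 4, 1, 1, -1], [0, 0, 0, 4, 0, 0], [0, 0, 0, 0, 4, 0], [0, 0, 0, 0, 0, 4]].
The Jordan structure of A has elementary divisors (x - 4)^2, (x - 4)^2, (x - 4), (x - 4). Arranging the block sizes at each eigenvalue in decreasing order and taking row products gives the invariant factors.

Invariant factors (smallest first, each dividing the next): x - 4, x - 4, (x - 4)^2, (x - 4)^2.

Check: the last factor (x - 4)^2 is the minimal polynomial, and the product (x - 4)^6 is the characteristic polynomial.

x - 4, x - 4, (x - 4)^2, (x - 4)^2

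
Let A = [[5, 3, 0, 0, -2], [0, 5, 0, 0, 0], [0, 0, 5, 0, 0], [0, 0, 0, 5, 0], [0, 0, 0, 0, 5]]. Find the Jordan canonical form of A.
J = [[5, 1, 0, 0, 0], [0, 5, 0, 0, 0], [0, 0, 5, 0, 0], [0, 0, 0, 5, 0], [0, 0, 0, 0, 5]]

The characteristic polynomial is det(xI - A) = (x - 5)^5, so the eigenvalues are 5 (algebraic multiplicity 5).

For λ = 5: rank(A - 5I) = 1, rank((A - 5I)^2) = 0. The eigenspace has dimension 5 - 1 = 4, so there are 4 Jordan blocks; the rank sequence gives block sizes [2, 1, 1, 1].

Assembling the blocks gives the Jordan form J above.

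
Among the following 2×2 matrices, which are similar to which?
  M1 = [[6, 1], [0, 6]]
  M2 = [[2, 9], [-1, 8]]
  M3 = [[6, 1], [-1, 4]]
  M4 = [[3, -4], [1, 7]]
2 classes: {M1}, {M2, M3, M4}

Characteristic polynomials: χ_{M1} = (x - 6)^2, χ_{M2} = (x - 5)^2, χ_{M3} = (x - 5)^2, χ_{M4} = (x - 5)^2.

{M1}: invariant factors (x - 6)^2.

{M2, M3, M4}: invariant factors (x - 5)^2.

Matrices are similar if and only if their invariant-factor lists agree; the partition into similarity classes is {M1}, {M2, M3, M4}.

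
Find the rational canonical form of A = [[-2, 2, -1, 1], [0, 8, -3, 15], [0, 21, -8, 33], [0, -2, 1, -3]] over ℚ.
The invariant factors of A (the non-unit diagonal entries of the Smith normal form of xI - A over ℚ[x]) are x + 2, (x - 2)(x + 2)(x + 3), each dividing the next. The characteristic polynomial is their product, (x - 2)(x + 2)^2(x + 3).

The rational canonical form is the block-diagonal matrix of companion matrices C(f_i):
R = [[-2, 0, 0, 0], [0, 0, 0, 12], [0, 1, 0, 4], [0, 0, 1, -3]].

R = [[-2, 0, 0, 0], [0, 0, 0, 12], [0, 1, 0, 4], [0, 0, 1, -3]]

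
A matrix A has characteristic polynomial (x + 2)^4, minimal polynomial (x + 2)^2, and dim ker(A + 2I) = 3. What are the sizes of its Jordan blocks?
Jordan blocks: (-2, 2), (-2, 1), (-2, 1)

λ = -2: algebraic multiplicity 4 (exponent in χ_A), largest block size 2 (exponent in m_A), 3 blocks (geometric multiplicity). These force block sizes [2, 1, 1].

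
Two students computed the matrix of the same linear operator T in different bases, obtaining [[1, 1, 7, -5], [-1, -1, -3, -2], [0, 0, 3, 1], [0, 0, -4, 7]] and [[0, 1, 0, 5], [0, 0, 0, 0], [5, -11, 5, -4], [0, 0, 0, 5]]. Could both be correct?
Yes.

Two matrices over a field are similar if and only if they have the same invariant factors.

Both A and B have characteristic polynomial x^2(x - 5)^2 and minimal polynomial x^2(x - 5)^2. Computing further, both have invariant factors x^2(x - 5)^2. Hence A and B are similar.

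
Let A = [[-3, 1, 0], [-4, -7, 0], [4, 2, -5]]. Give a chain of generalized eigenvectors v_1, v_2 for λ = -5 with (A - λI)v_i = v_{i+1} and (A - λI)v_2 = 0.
We seek v_1 ∈ ker((A + 5I)^2) \ ker(A + 5I), then set v_{i+1} = (A + 5I) v_i.

One such chain is v_1 = [[0, 1, -1]]^T, v_2 = [[1, -2, 2]]^T. Check: (A + 5I) v_2 = [[0, 0, 0]]^T = 0.

v_1 = [[0, 1, -1]]^T, v_2 = [[1, -2, 2]]^T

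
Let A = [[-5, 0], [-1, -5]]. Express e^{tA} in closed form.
A has Jordan form J = [[-5, 1], [0, -5]] with A = PJP^{-1}, so e^{tA} = P e^{tJ} P^{-1}.

For a Jordan block J_k(λ), e^{tJ_k(λ)} = e^{λt} · (I + tN + t^2 N^2/2! + ... + t^{k-1} N^{k-1}/(k-1)!) where N is the nilpotent superdiagonal part.

Assembling the blocks and conjugating back gives the entries of e^{tA} as shown above.

e^{tA} = [[e^{-5*t}, 0], [-t*e^{-5*t}, e^{-5*t}]]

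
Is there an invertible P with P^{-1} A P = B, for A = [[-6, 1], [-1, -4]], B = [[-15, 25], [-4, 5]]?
Yes.

Two matrices over a field are similar if and only if they have the same invariant factors.

Both A and B have characteristic polynomial (x + 5)^2 and minimal polynomial (x + 5)^2. Computing further, both have invariant factors (x + 5)^2. Hence A and B are similar.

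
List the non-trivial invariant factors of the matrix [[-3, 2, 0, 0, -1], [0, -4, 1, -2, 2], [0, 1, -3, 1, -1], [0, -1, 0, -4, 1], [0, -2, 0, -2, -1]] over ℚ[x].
(x + 3)^2, (x + 3)^3

The Jordan structure of A has elementary divisors (x + 3)^3, (x + 3)^2. Arranging the block sizes at each eigenvalue in decreasing order and taking row products gives the invariant factors.

Invariant factors (smallest first, each dividing the next): (x + 3)^2, (x + 3)^3.

Check: the last factor (x + 3)^3 is the minimal polynomial, and the product (x + 3)^5 is the characteristic polynomial.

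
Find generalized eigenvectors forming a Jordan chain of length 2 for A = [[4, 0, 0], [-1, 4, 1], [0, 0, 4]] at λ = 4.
We seek v_1 ∈ ker((A - 4I)^2) \ ker(A - 4I), then set v_{i+1} = (A - 4I) v_i.

One such chain is v_1 = [[1, 1, 0]]^T, v_2 = [[0, -1, 0]]^T. Check: (A - 4I) v_2 = [[0, 0, 0]]^T = 0.

v_1 = [[1, 1, 0]]^T, v_2 = [[0, -1, 0]]^T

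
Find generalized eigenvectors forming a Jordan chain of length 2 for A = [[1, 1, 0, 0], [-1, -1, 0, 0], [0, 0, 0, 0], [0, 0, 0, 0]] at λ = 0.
We seek v_1 ∈ ker(A^2) \ ker(A), then set v_{i+1} = A v_i.

One such chain is v_1 = [[0, 1, 0, 0]]^T, v_2 = [[1, -1, 0, 0]]^T. Check: A v_2 = [[0, 0, 0, 0]]^T = 0.

v_1 = [[0, 1, 0, 0]]^T, v_2 = [[1, -1, 0, 0]]^T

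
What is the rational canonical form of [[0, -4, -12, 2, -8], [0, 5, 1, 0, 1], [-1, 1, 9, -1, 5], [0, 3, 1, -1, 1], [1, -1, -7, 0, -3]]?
The invariant factors of A (the non-unit diagonal entries of the Smith normal form of xI - A over ℚ[x]) are x^2 - 4x - 4, (x - 2)(x^2 - 4x - 4), each dividing the next. The characteristic polynomial is their product, (x - 2)(x^2 - 4x - 4)^2.

The rational canonical form is the block-diagonal matrix of companion matrices C(f_i):
R = [[0, 4, 0, 0, 0], [1, 4, 0, 0, 0], [0, 0, 0, 0, -8], [0, 0, 1, 0, -4], [0, 0, 0, 1, 6]].

Note the characteristic polynomial does not split into linear factors over ℚ, so A has no Jordan form over ℚ; the rational canonical form exists over any field.

R = [[0, 4, 0, 0, 0], [1, 4, 0, 0, 0], [0, 0, 0, 0, -8], [0, 0, 1, 0, -4], [0, 0, 0, 1, 6]]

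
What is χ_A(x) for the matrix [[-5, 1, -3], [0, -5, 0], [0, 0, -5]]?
χ_A(x) = (x + 5)^3

xI - A = [[x + 5, -1, 3], [0, x + 5, 0], [0, 0, x + 5]].

Expanding det(xI - A) along the first row:
det(xI - A) = + (x + 5)·det([[x + 5, 0], [0, x + 5]]) - (-1)·det([[0, 0], [0, x + 5]]) + (3)·det([[0, x + 5], [0, 0]]).

Evaluating gives χ_A(x) = x^3 + 15x^2 + 75x + 125 = (x + 5)^3.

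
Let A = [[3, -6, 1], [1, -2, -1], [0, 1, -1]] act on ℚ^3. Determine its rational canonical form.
The invariant factors of A (the non-unit diagonal entries of the Smith normal form of xI - A over ℚ[x]) are x^3 - 4, each dividing the next. The characteristic polynomial is their product, x^3 - 4.

The rational canonical form is the block-diagonal matrix of companion matrices C(f_i):
R = [[0, 0, 4], [1, 0, 0], [0, 1, 0]].

Note the characteristic polynomial does not split into linear factors over ℚ, so A has no Jordan form over ℚ; the rational canonical form exists over any field.

R = [[0, 0, 4], [1, 0, 0], [0, 1, 0]]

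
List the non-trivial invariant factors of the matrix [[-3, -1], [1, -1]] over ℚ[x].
(x + 2)^2

The Jordan structure of A has elementary divisors (x + 2)^2. Arranging the block sizes at each eigenvalue in decreasing order and taking row products gives the invariant factors.

Invariant factors (smallest first, each dividing the next): (x + 2)^2.

Check: the last factor (x + 2)^2 is the minimal polynomial, and the product (x + 2)^2 is the characteristic polynomial.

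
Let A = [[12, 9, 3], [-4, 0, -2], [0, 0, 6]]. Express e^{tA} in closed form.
A has Jordan form J = [[6, 1, 0], [0, 6, 0], [0, 0, 6]] with A = PJP^{-1}, so e^{tA} = P e^{tJ} P^{-1}.

For a Jordan block J_k(λ), e^{tJ_k(λ)} = e^{λt} · (I + tN + t^2 N^2/2! + ... + t^{k-1} N^{k-1}/(k-1)!) where N is the nilpotent superdiagonal part.

Assembling the blocks and conjugating back gives the entries of e^{tA} as shown above.

e^{tA} = [[(6*t + 1)*e^{6*t}, 9*t*e^{6*t}, 3*t*e^{6*t}], [-4*t*e^{6*t}, (1 - 6*t)*e^{6*t}, -2*t*e^{6*t}], [0, 0, e^{6*t}]]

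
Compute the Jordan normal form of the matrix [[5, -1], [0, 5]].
The characteristic polynomial is det(xI - A) = (x - 5)^2, so the eigenvalues are 5 (algebraic multiplicity 2).

For λ = 5: rank(A - 5I) = 1, rank((A - 5I)^2) = 0. The eigenspace has dimension 2 - 1 = 1, so there is 1 Jordan block; the rank sequence gives block sizes [2].

Assembling the blocks gives the Jordan form J above.

J = [[5, 1], [0, 5]]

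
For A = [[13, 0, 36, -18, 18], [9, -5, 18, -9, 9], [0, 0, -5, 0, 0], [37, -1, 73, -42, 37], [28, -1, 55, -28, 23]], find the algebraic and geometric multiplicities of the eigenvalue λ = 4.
algebraic multiplicity 1, geometric multiplicity 1

The characteristic polynomial is (x - 4)(x + 5)^4, so the factor x - 4 appears with exponent 1: the algebraic multiplicity is 1.

rank(A - 4I) = 4, so the eigenspace has dimension 5 - 4 = 1: the geometric multiplicity is 1.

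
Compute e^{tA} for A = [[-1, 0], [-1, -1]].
e^{tA} = [[e^{-t}, 0], [-t*e^{-t}, e^{-t}]]

A has Jordan form J = [[-1, 1], [0, -1]] with A = PJP^{-1}, so e^{tA} = P e^{tJ} P^{-1}.

For a Jordan block J_k(λ), e^{tJ_k(λ)} = e^{λt} · (I + tN + t^2 N^2/2! + ... + t^{k-1} N^{k-1}/(k-1)!) where N is the nilpotent superdiagonal part.

Assembling the blocks and conjugating back gives the entries of e^{tA} as shown above.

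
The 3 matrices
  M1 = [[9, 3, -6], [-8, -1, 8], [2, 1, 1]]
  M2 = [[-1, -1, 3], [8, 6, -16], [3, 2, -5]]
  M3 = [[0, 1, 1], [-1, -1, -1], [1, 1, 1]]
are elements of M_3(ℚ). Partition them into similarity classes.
Characteristic polynomials: χ_{M1} = (x - 3)^3, χ_{M2} = x^3, χ_{M3} = x^3.

{M1}: invariant factors x - 3, (x - 3)^2.

{M2, M3}: invariant factors x^3.

Matrices are similar if and only if their invariant-factor lists agree; the partition into similarity classes is {M1}, {M2, M3}.

2 classes: {M1}, {M2, M3}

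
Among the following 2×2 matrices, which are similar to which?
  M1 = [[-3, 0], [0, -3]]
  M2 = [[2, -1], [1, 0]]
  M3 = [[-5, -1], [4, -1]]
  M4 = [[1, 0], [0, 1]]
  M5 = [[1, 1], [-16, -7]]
Characteristic polynomials: χ_{M1} = (x + 3)^2, χ_{M2} = (x - 1)^2, χ_{M3} = (x + 3)^2, χ_{M4} = (x - 1)^2, χ_{M5} = (x + 3)^2.

{M1}: invariant factors x + 3, x + 3.

{M2}: invariant factors (x - 1)^2.

{M3, M5}: invariant factors (x + 3)^2.

{M4}: invariant factors x - 1, x - 1.

Matrices are similar if and only if their invariant-factor lists agree; the partition into similarity classes is {M1}, {M2}, {M3, M5}, {M4}.

4 classes: {M1}, {M2}, {M3, M5}, {M4}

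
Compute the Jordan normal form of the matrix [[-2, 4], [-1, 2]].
The characteristic polynomial is det(xI - A) = x^2, so the eigenvalues are 0 (algebraic multiplicity 2).

For λ = 0: rank(A) = 1, rank(A^2) = 0. The eigenspace has dimension 2 - 1 = 1, so there is 1 Jordan block; the rank sequence gives block sizes [2].

Assembling the blocks gives the Jordan form J above.

J = [[0, 1], [0, 0]]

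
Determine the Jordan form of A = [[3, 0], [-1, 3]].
The characteristic polynomial is det(xI - A) = (x - 3)^2, so the eigenvalues are 3 (algebraic multiplicity 2).

For λ = 3: rank(A - 3I) = 1, rank((A - 3I)^2) = 0. The eigenspace has dimension 2 - 1 = 1, so there is 1 Jordan block; the rank sequence gives block sizes [2].

Assembling the blocks gives the Jordan form J above.

J = [[3, 1], [0, 3]]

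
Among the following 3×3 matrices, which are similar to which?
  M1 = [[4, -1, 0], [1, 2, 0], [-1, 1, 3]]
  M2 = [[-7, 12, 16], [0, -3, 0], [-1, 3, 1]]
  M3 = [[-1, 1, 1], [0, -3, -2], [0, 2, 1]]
3 classes: {M1}, {M2}, {M3}

Characteristic polynomials: χ_{M1} = (x - 3)^3, χ_{M2} = (x + 3)^3, χ_{M3} = (x + 1)^3.

{M1}: invariant factors x - 3, (x - 3)^2.

{M2}: invariant factors x + 3, (x + 3)^2.

{M3}: invariant factors x + 1, (x + 1)^2.

Matrices are similar if and only if their invariant-factor lists agree; the partition into similarity classes is {M1}, {M2}, {M3}.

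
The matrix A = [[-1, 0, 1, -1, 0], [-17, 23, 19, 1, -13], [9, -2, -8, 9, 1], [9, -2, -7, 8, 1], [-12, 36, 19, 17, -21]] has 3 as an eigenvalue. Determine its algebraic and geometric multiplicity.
algebraic multiplicity 2, geometric multiplicity 1

The characteristic polynomial is (x - 3)^2(x + 1)^2(x + 3), so the factor x - 3 appears with exponent 2: the algebraic multiplicity is 2.

rank(A - 3I) = 4, so the eigenspace has dimension 5 - 4 = 1: the geometric multiplicity is 1.

Since 1 < 2, A is not diagonalizable.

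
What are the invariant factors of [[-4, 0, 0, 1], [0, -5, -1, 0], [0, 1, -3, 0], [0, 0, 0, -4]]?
(x + 4)^2, (x + 4)^2

The Jordan structure of A has elementary divisors (x + 4)^2, (x + 4)^2. Arranging the block sizes at each eigenvalue in decreasing order and taking row products gives the invariant factors.

Invariant factors (smallest first, each dividing the next): (x + 4)^2, (x + 4)^2.

Check: the last factor (x + 4)^2 is the minimal polynomial, and the product (x + 4)^4 is the characteristic polynomial.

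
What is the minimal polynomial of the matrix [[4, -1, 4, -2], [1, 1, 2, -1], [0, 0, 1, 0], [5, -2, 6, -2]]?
The characteristic polynomial factors as (x - 1)^4. The minimal polynomial is ∏(x - λ)^{k_λ} where k_λ is the size of the largest Jordan block at λ.

For λ = 1: rank(A - I) = 2, and the largest Jordan block has size 3 (the smallest k with rank((A - I)^k) = rank((A - I)^(k+1))).

So m_A(x) = (x - 1)^3.

m_A(x) = (x - 1)^3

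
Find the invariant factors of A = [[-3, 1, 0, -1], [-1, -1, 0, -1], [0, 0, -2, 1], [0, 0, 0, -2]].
(x + 2)^2, (x + 2)^2

The Jordan structure of A has elementary divisors (x + 2)^2, (x + 2)^2. Arranging the block sizes at each eigenvalue in decreasing order and taking row products gives the invariant factors.

Invariant factors (smallest first, each dividing the next): (x + 2)^2, (x + 2)^2.

Check: the last factor (x + 2)^2 is the minimal polynomial, and the product (x + 2)^4 is the characteristic polynomial.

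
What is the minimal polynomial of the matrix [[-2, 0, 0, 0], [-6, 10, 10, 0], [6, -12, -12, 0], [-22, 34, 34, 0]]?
The characteristic polynomial factors as x^2(x + 2)^2. The minimal polynomial is ∏(x - λ)^{k_λ} where k_λ is the size of the largest Jordan block at λ.

For λ = -2: rank(A + 2I) = 2, and the largest Jordan block has size 1 (the smallest k with rank((A + 2I)^k) = rank((A + 2I)^(k+1))).
For λ = 0: rank(A) = 2, and the largest Jordan block has size 1 (the smallest k with rank(A^k) = rank(A^(k+1))).

So m_A(x) = x(x + 2).

m_A(x) = x(x + 2)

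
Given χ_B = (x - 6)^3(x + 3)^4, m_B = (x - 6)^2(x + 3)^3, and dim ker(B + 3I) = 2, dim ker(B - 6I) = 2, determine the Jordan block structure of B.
Jordan blocks: (-3, 3), (-3, 1), (6, 2), (6, 1)

λ = -3: algebraic multiplicity 4 (exponent in χ_B), largest block size 3 (exponent in m_B), 2 blocks (geometric multiplicity). These force block sizes [3, 1].
λ = 6: algebraic multiplicity 3 (exponent in χ_B), largest block size 2 (exponent in m_B), 2 blocks (geometric multiplicity). These force block sizes [2, 1].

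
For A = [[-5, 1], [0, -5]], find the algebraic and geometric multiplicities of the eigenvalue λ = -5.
The characteristic polynomial is (x + 5)^2, so the factor x + 5 appears with exponent 2: the algebraic multiplicity is 2.

rank(A + 5I) = 1, so the eigenspace has dimension 2 - 1 = 1: the geometric multiplicity is 1.

Since 1 < 2, A is not diagonalizable.

algebraic multiplicity 2, geometric multiplicity 1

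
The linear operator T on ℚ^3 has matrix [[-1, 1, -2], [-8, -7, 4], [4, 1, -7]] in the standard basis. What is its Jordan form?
The characteristic polynomial is det(xI - A) = (x + 5)^3, so the eigenvalues are -5 (algebraic multiplicity 3).

For λ = -5: rank(A + 5I) = 1, rank((A + 5I)^2) = 0. The eigenspace has dimension 3 - 1 = 2, so there are 2 Jordan blocks; the rank sequence gives block sizes [2, 1].

Assembling the blocks gives the Jordan form J above.

J = [[-5, 1, 0], [0, -5, 0], [0, 0, -5]]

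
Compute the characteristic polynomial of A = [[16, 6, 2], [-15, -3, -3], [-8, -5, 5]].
xI - A = [[x - 16, -6, -2], [15, x + 3, 3], [8, 5, x - 5]].

Expanding det(xI - A) along the first row:
det(xI - A) = + (x - 16)·det([[x + 3, 3], [5, x - 5]]) - (-6)·det([[15, 3], [8, x - 5]]) + (-2)·det([[15, x + 3], [8, 5]]).

Evaluating gives χ_A(x) = x^3 - 18x^2 + 108x - 216 = (x - 6)^3.

χ_A(x) = (x - 6)^3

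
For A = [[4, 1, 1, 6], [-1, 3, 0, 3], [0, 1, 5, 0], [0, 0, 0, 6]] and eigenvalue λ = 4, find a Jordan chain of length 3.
We seek v_1 ∈ ker((A - 4I)^3) \ ker((A - 4I)^2), then set v_{i+1} = (A - 4I) v_i.

One such chain is v_1 = [[0, -1, 1, 0]]^T, v_2 = [[0, 1, 0, 0]]^T, v_3 = [[1, -1, 1, 0]]^T. Check: (A - 4I) v_3 = [[0, 0, 0, 0]]^T = 0.

v_1 = [[0, -1, 1, 0]]^T, v_2 = [[0, 1, 0, 0]]^T, v_3 = [[1, -1, 1, 0]]^T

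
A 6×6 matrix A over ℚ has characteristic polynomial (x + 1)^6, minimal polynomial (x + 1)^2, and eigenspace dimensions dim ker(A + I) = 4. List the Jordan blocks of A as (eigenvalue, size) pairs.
λ = -1: algebraic multiplicity 6 (exponent in χ_A), largest block size 2 (exponent in m_A), 4 blocks (geometric multiplicity). These force block sizes [2, 2, 1, 1].

Jordan blocks: (-1, 2), (-1, 2), (-1, 1), (-1, 1)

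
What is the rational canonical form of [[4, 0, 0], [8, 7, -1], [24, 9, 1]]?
R = [[4, 0, 0], [0, 0, -16], [0, 1, 8]]

The invariant factors of A (the non-unit diagonal entries of the Smith normal form of xI - A over ℚ[x]) are x - 4, (x - 4)^2, each dividing the next. The characteristic polynomial is their product, (x - 4)^3.

The rational canonical form is the block-diagonal matrix of companion matrices C(f_i):
R = [[4, 0, 0], [0, 0, -16], [0, 1, 8]].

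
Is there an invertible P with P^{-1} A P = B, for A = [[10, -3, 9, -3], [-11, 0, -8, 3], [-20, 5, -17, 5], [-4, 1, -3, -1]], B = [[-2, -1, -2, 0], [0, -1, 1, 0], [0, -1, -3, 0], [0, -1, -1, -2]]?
Yes.

Two matrices over a field are similar if and only if they have the same invariant factors.

Both A and B have characteristic polynomial (x + 2)^4 and minimal polynomial (x + 2)^3. Computing further, both have invariant factors x + 2, (x + 2)^3. Hence A and B are similar.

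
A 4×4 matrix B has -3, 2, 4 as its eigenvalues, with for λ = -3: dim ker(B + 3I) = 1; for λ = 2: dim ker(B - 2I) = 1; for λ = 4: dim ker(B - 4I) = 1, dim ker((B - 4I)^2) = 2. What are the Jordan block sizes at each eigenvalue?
λ = -3: successive nullity increments [1] count blocks of size ≥ k; block sizes are [1].
λ = 2: successive nullity increments [1] count blocks of size ≥ k; block sizes are [1].
λ = 4: successive nullity increments [1, 1] count blocks of size ≥ k; block sizes are [2].

Jordan blocks: (-3, 1), (2, 1), (4, 2)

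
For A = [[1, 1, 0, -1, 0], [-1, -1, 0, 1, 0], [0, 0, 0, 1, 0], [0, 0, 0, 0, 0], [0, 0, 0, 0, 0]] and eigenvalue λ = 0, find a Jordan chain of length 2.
We seek v_1 ∈ ker(A^2) \ ker(A), then set v_{i+1} = A v_i.

One such chain is v_1 = [[-2, 3, 0, 0, 0]]^T, v_2 = [[1, -1, 0, 0, 0]]^T. Check: A v_2 = [[0, 0, 0, 0, 0]]^T = 0.

v_1 = [[-2, 3, 0, 0, 0]]^T, v_2 = [[1, -1, 0, 0, 0]]^T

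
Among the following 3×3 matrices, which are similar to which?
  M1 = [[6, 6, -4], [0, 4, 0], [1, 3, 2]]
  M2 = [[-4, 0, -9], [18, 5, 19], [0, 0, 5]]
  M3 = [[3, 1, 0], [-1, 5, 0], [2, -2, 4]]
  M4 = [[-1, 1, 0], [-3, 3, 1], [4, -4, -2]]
3 classes: {M1, M3}, {M2}, {M4}

Characteristic polynomials: χ_{M1} = (x - 4)^3, χ_{M2} = (x - 5)^2(x + 4), χ_{M3} = (x - 4)^3, χ_{M4} = x^3.

{M1, M3}: invariant factors x - 4, (x - 4)^2.

{M2}: invariant factors (x - 5)^2(x + 4).

{M4}: invariant factors x^3.

Matrices are similar if and only if their invariant-factor lists agree; the partition into similarity classes is {M1, M3}, {M2}, {M4}.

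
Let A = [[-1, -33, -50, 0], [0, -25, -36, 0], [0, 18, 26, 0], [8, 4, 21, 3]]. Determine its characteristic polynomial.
xI - A = [[x + 1, 33, 50, 0], [0, x + 25, 36, 0], [0, -18, x - 26, 0], [-8, -4, -21, x - 3]].

Expanding det(xI - A) along the first row:
det(xI - A) = + (x + 1)·det([[x + 25, 36, 0], [-18, x - 26, 0], [-4, -21, x - 3]]) - (33)·det([[0, 36, 0], [0, x - 26, 0], [-8, -21, x - 3]]) + (50)·det([[0, x + 25, 0], [0, -18, 0], [-8, -4, x - 3]]) - (0)·det([[0, x + 25, 36], [0, -18, x - 26], [-8, -4, -21]]).

Evaluating gives χ_A(x) = x^4 - 3x^3 - 3x^2 + 7x + 6 = (x - 3)(x - 2)(x + 1)^2.

χ_A(x) = (x - 3)(x - 2)(x + 1)^2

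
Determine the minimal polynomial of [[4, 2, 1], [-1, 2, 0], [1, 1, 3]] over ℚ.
m_A(x) = (x - 3)^3

The characteristic polynomial factors as (x - 3)^3. The minimal polynomial is ∏(x - λ)^{k_λ} where k_λ is the size of the largest Jordan block at λ.

For λ = 3: rank(A - 3I) = 2, and the largest Jordan block has size 3 (the smallest k with rank((A - 3I)^k) = rank((A - 3I)^(k+1))).

So m_A(x) = (x - 3)^3.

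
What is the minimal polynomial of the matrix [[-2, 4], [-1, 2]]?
The characteristic polynomial factors as x^2. The minimal polynomial is ∏(x - λ)^{k_λ} where k_λ is the size of the largest Jordan block at λ.

For λ = 0: rank(A) = 1, and the largest Jordan block has size 2 (the smallest k with rank(A^k) = rank(A^(k+1))).

So m_A(x) = x^2.

m_A(x) = x^2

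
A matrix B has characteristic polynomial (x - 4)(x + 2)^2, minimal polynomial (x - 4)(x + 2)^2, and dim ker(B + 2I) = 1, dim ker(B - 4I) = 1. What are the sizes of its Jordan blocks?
Jordan blocks: (-2, 2), (4, 1)

λ = -2: algebraic multiplicity 2 (exponent in χ_B), largest block size 2 (exponent in m_B), 1 block (geometric multiplicity). This forces block sizes [2].
λ = 4: algebraic multiplicity 1 (exponent in χ_B), largest block size 1 (exponent in m_B), 1 block (geometric multiplicity). This forces block sizes [1].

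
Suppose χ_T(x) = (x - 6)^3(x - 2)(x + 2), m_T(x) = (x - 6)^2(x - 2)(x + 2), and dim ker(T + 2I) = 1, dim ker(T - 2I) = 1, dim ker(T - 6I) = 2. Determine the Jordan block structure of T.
Jordan blocks: (-2, 1), (2, 1), (6, 2), (6, 1)

λ = -2: algebraic multiplicity 1 (exponent in χ_T), largest block size 1 (exponent in m_T), 1 block (geometric multiplicity). This forces block sizes [1].
λ = 2: algebraic multiplicity 1 (exponent in χ_T), largest block size 1 (exponent in m_T), 1 block (geometric multiplicity). This forces block sizes [1].
λ = 6: algebraic multiplicity 3 (exponent in χ_T), largest block size 2 (exponent in m_T), 2 blocks (geometric multiplicity). These force block sizes [2, 1].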